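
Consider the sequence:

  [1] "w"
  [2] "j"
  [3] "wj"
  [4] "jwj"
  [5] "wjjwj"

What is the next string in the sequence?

jwjwjjwj

Each term (from the third on) is the two preceding terms concatenated in order: term 3 = w·j = wj.
The next term joins jwj and wjjwj.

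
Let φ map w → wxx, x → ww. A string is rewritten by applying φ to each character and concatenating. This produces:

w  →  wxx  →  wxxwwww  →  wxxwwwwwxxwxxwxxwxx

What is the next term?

Applying the rule to each of the 19 symbols of wxxwwwwwxxwxxwxxwxx gives the pieces wxx ww ww wxx wxx wxx wxx wxx ww ww wxx ww ww wxx ww ww wxx ww ww, which concatenate to the answer.

wxxwwwwwxxwxxwxxwxxwxxwwwwwxxwwwwwxxwwwwwxxwwww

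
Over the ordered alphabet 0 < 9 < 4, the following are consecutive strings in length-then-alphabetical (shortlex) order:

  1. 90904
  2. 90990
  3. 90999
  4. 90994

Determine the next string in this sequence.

90940

Find the rightmost character of 90994 below 4, bump it to the next letter, and reset everything to its right to 0.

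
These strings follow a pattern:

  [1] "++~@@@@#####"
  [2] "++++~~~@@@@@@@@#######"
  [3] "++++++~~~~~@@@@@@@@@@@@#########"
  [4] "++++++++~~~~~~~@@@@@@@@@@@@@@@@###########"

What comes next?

Each string has the form +^{2n} ~^{2n-1} @^{4n} #^{2n+3} (n = 1, 2, …).
Setting n = 5 gives 10, 9, 20, 13 characters in each block.

++++++++++~~~~~~~~~@@@@@@@@@@@@@@@@@@@@#############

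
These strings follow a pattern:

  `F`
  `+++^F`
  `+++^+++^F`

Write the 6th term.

+++^+++^+++^+++^+++^F

Every step adds +++^ at the front: s(k+1) = +++^·s(k).
From +++^+++^F, 3 further steps: +++^+++^F → +++^+++^+++^F → +++^+++^+++^+++^F → (answer).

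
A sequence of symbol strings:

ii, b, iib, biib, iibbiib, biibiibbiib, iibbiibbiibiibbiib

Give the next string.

Each term (from the third on) is the two preceding terms concatenated in order: term 3 = ii·b = iib.
So term 8 is biibiibbiib·iibbiibbiibiibbiib.

biibiibbiibiibbiibbiibiibbiib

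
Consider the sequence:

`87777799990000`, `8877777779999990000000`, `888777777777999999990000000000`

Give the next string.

88887777777777799999999990000000000000

Each string has the form 8^{n} 7^{2n+3} 9^{2n+2} 0^{3n+1} (n = 1, 2, …).
Setting n = 4 gives 4, 11, 10, 13 characters in each block.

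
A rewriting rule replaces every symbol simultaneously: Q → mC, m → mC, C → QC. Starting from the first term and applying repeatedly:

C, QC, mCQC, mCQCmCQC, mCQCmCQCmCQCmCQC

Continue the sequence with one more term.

mCQCmCQCmCQCmCQCmCQCmCQCmCQCmCQC

Replace each of the 16 characters of mCQCmCQCmCQCmCQC in place — mC QC mC QC mC QC mC QC mC QC mC QC mC QC mC QC — and concatenate.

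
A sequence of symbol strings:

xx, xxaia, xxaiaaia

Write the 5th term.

xxaiaaiaaiaaia

Each term is the previous one with aia appended.
From xxaiaaia, 2 further steps: xxaiaaia → xxaiaaiaaia → (answer).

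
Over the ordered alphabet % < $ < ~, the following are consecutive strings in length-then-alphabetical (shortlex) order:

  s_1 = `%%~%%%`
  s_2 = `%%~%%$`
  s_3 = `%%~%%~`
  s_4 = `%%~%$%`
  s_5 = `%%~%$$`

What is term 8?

Stepping forward 3 times from %%~%$$: %%~%$$ → %%~%$~ → %%~%~%, then the target.

%%~%~$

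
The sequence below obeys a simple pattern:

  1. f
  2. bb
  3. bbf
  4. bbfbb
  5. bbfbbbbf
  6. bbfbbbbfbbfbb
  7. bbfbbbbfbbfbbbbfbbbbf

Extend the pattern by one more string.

Each term (from the third on) is the previous term followed by the one before it: term 3 = bb·f = bbf.
The next term joins bbfbbbbfbbfbbbbfbbbbf and bbfbbbbfbbfbb.

bbfbbbbfbbfbbbbfbbbbfbbfbbbbfbbfbb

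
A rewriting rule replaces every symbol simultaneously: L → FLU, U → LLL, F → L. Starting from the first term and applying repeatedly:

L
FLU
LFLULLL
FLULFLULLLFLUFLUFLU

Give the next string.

φ(FLULFLULLLFLUFLUFLU) expands symbol-by-symbol to L FLU LLL FLU L FLU LLL FLU FLU FLU L FLU LLL L FLU LLL L FLU LLL; joining the 19 pieces gives the next term.

LFLULLLFLULFLULLLFLUFLUFLULFLULLLLFLULLLLFLULLL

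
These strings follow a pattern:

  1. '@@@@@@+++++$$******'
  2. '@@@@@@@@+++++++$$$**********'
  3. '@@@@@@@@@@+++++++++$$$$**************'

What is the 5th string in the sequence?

Term n consists of 2n+2 @'s, followed by 2n+1 +'s, followed by n $'s, followed by 4n-2 *'s, where the shown terms are n = 2, 3, 4.
For term 5, n = 6, so the run lengths are 14, 13, 6, 22.

@@@@@@@@@@@@@@+++++++++++++$$$$$$**********************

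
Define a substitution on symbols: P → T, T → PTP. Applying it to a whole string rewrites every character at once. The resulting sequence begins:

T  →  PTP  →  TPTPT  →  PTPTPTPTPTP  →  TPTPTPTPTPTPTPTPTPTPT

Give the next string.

Rewriting the 21 symbols of TPTPTPTPTPTPTPTPTPTPT one by one yields PTP T PTP T PTP T PTP T PTP T PTP T PTP T PTP T PTP T PTP T PTP; concatenated:

PTPTPTPTPTPTPTPTPTPTPTPTPTPTPTPTPTPTPTPTPTP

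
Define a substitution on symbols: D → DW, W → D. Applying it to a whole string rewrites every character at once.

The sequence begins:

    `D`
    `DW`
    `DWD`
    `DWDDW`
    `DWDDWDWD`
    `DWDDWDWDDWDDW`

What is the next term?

Rewriting the 13 symbols of DWDDWDWDDWDDW one by one yields DW D DW DW D DW D DW DW D DW DW D; concatenated:

DWDDWDWDDWDDWDWDDWDWD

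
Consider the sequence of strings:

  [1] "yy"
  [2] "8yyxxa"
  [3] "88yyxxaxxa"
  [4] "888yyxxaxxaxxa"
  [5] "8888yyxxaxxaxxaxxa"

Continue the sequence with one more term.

Each term wraps the previous one in 8 on the left and xxa on the right.
Applying this once more to 8888yyxxaxxaxxaxxa:

88888yyxxaxxaxxaxxaxxa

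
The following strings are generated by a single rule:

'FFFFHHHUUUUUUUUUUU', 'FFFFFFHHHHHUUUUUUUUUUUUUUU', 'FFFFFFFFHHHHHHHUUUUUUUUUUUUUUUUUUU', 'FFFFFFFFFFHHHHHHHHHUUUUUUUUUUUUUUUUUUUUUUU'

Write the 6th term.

The n-th term is 2n F's then 2n-1 H's then 4n+3 U's, where the shown terms are n = 2, 3, 4, 5.
For term 6, n = 7, so the run lengths are 14, 13, 31.

FFFFFFFFFFFFFFHHHHHHHHHHHHHUUUUUUUUUUUUUUUUUUUUUUUUUUUUUUU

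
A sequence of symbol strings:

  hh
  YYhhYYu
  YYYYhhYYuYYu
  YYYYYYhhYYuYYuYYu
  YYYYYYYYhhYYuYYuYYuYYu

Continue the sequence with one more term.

s(k+1) = YY·s(k)·YYu, so each term gains YY as a prefix and YYu as a suffix.
One more step from YYYYYYYYhhYYuYYuYYuYYu gives the answer.

YYYYYYYYYYhhYYuYYuYYuYYuYYu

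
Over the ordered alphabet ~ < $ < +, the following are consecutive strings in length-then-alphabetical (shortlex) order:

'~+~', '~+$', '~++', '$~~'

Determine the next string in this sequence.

Find the rightmost character of $~~ below +, bump it to the next letter, and reset everything to its right to ~.

$~$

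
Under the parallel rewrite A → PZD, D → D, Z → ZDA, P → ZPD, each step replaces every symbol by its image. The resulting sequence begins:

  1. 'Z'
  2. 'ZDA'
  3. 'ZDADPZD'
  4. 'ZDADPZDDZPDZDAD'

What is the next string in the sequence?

ZDADPZDDZPDZDADDZDAZPDDZDADPZDD

φ(ZDADPZDDZPDZDAD) expands symbol-by-symbol to ZDA D PZD D ZPD ZDA D D ZDA ZPD D ZDA D PZD D; joining the 15 pieces gives the next term.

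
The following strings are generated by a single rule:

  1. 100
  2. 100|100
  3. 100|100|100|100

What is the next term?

Every step duplicates the string with '|' between the halves.
Doubling 100|100|100|100 with '|' between the halves:

100|100|100|100|100|100|100|100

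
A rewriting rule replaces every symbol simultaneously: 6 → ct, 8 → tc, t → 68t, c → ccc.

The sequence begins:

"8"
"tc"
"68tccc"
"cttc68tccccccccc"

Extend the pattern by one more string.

ccc68t68tccccttc68tccccccccccccccccccccccccccc

Replace each of the 16 characters of cttc68tccccccccc in place — ccc 68t 68t ccc ct tc 68t ccc ccc ccc ccc ccc ccc ccc ccc ccc — and concatenate.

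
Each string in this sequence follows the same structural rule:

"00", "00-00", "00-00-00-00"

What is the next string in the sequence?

Each string is two copies of the previous one joined by '-'.
So the next term is two copies of 00-00-00-00 with '-' between the halves.

00-00-00-00-00-00-00-00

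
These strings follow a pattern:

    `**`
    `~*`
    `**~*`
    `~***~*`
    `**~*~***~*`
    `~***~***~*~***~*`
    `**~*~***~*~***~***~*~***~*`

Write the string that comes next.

From term 3 onward, concatenate the second-to-last term with the last: **·~* = **~*, ~*·**~* = ~***~*, …
Continuing: ~***~***~*~***~* · **~*~***~*~***~***~*~***~* gives term 8.

~***~***~*~***~***~*~***~*~***~***~*~***~*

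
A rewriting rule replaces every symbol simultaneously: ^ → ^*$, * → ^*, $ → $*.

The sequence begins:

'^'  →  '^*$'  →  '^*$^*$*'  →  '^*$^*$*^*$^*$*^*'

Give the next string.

φ(^*$^*$*^*$^*$*^*) expands symbol-by-symbol to ^*$ ^* $* ^*$ ^* $* ^* ^*$ ^* $* ^*$ ^* $* ^* ^*$ ^*; joining the 16 pieces gives the next term.

^*$^*$*^*$^*$*^*^*$^*$*^*$^*$*^*^*$^*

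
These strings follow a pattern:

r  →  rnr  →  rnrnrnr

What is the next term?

rnrnrnrnrnrnrnr

Every step duplicates the string with 'n' between the halves.
One more doubling of rnrnrnr gives the answer.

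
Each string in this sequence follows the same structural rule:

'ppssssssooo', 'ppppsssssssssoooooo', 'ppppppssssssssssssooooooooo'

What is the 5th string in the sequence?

The n-th term is 2n p's then 3n+3 s's then 3n o's (n = 1, 2, …).
For term 5, n = 5, so the run lengths are 10, 18, 15.

ppppppppppssssssssssssssssssooooooooooooooo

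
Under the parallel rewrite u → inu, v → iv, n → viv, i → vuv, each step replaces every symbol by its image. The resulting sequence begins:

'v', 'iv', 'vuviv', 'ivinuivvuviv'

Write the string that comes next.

vuvivvuvvivinuvuvivivinuivvuviv

Expanding ivinuivvuviv: i→vuv, v→iv, i→vuv, n→viv, u→inu, i→vuv, v→iv, v→iv, u→inu, v→iv, i→vuv, v→iv. Concatenated: vuv iv vuv viv inu vuv iv iv inu iv vuv iv.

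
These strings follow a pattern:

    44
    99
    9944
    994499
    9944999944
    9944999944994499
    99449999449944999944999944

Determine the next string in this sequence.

From term 3 onward, concatenate the last term with the second-to-last: 99·44 = 9944, 9944·99 = 994499, …
So term 8 is 99449999449944999944999944·9944999944994499.

994499994499449999449999449944999944994499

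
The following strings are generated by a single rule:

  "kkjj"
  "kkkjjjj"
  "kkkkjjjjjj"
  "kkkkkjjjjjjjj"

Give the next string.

kkkkkkjjjjjjjjjj

The n-th term is n+1 k's then 2n j's (n = 1, 2, …).
At n = 5 the blocks have lengths 6, 10.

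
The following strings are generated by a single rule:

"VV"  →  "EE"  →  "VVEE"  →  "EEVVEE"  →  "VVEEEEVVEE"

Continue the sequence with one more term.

Each term (from the third on) is the two preceding terms concatenated in order: term 3 = VV·EE = VVEE.
The next term joins EEVVEE and VVEEEEVVEE.

EEVVEEVVEEEEVVEE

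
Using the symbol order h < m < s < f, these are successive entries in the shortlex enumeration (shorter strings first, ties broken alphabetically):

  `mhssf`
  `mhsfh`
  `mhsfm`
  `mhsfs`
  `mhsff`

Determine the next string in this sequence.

mhfhh

Treat mhsff as a base-4 numeral over the given alphabet and add one, carrying through any trailing f's.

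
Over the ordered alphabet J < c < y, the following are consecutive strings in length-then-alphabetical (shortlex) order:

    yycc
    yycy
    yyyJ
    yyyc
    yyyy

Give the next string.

After yyyy the length-4 strings are exhausted; the first length-5 string is 5 copies of J.

JJJJJ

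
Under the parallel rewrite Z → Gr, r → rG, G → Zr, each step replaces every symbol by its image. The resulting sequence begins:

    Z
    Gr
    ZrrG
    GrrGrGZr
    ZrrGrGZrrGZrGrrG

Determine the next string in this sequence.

Replace each of the 16 characters of ZrrGrGZrrGZrGrrG in place — Gr rG rG Zr rG Zr Gr rG rG Zr Gr rG Zr rG rG Zr — and concatenate.

GrrGrGZrrGZrGrrGrGZrGrrGZrrGrGZr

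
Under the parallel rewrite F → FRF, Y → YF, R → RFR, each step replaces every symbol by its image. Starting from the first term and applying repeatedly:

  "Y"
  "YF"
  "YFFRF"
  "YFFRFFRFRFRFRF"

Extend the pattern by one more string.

YFFRFFRFRFRFRFFRFRFRFRFRFRFRFRFRFRFRFRFRF

φ(YFFRFFRFRFRFRF) expands symbol-by-symbol to YF FRF FRF RFR FRF FRF RFR FRF RFR FRF RFR FRF RFR FRF; joining the 14 pieces gives the next term.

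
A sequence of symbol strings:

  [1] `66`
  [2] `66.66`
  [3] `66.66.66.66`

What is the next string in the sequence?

Every step duplicates the string with '.' between the halves.
So the next term is two copies of 66.66.66.66 with '.' between the halves.

66.66.66.66.66.66.66.66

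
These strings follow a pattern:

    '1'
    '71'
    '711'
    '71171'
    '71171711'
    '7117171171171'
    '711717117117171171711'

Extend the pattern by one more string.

7117171171171711717117117171171171

This is a Fibonacci-style word recurrence s(k) = s(k−1)·s(k−2): e.g. 71·1 = 711.
The next term joins 711717117117171171711 and 7117171171171.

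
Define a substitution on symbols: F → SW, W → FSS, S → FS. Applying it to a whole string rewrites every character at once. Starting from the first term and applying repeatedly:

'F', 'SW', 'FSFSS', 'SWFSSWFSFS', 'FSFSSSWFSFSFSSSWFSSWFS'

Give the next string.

SWFSSWFSFSFSFSSSWFSSWFSSWFSFSFSFSSSWFSFSFSSSWFS

Replace each of the 22 characters of FSFSSSWFSFSFSSSWFSSWFS in place — SW FS SW FS FS FS FSS SW FS SW FS SW FS FS FS FSS SW FS FS FSS SW FS — and concatenate.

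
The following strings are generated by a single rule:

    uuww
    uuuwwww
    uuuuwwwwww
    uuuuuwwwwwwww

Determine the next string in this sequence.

uuuuuuwwwwwwwwww

Each string has the form u^{n+1} w^{2n} (n = 1, 2, …).
Setting n = 5 gives 6, 10 characters in each block.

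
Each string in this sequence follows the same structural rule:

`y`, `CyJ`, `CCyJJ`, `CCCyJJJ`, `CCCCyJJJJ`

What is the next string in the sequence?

Each term wraps the previous one in C on the left and J on the right.
So the next term is C·CCCCyJJJJ·J.

CCCCCyJJJJJ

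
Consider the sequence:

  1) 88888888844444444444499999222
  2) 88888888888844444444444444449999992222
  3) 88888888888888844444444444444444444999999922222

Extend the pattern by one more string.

Each string has the form 8^{3n} 4^{4n} 9^{n+2} 2^{n}, where the shown terms are n = 3, 4, 5.
Setting n = 6 gives 18, 24, 8, 6 characters in each block.

88888888888888888844444444444444444444444499999999222222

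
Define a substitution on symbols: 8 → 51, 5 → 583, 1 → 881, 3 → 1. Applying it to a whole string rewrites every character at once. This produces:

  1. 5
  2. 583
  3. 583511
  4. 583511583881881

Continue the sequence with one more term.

Applying the rule to each of the 15 symbols of 583511583881881 gives the pieces 583 51 1 583 881 881 583 51 1 51 51 881 51 51 881, which concatenate to the answer.

58351158388188158351151518815151881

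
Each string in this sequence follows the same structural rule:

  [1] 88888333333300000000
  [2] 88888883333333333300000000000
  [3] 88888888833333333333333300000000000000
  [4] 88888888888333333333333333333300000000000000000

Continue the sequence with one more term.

Each string has the form 8^{2n+1} 3^{4n-1} 0^{3n+2}, where the shown terms are n = 2, 3, 4, 5.
For the next term, n = 6, so the run lengths are 13, 23, 20.

88888888888883333333333333333333333300000000000000000000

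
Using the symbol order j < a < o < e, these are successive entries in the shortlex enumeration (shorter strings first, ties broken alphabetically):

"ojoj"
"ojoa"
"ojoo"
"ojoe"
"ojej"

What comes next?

ojea

The successor of ojej increments the rightmost position that isn't already e and resets every position after it to j.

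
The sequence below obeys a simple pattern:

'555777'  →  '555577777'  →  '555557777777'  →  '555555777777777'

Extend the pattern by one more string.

Each string has the form 5^{n+1} 7^{2n-1}, where the shown terms are n = 2, 3, 4, 5.
Setting n = 6 gives 7, 11 characters in each block.

555555577777777777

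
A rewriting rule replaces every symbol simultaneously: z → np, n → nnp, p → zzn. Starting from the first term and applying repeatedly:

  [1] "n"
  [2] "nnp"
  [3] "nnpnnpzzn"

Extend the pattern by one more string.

Rewriting each symbol of nnpnnpzzn: n→nnp, n→nnp, p→zzn, n→nnp, n→nnp, p→zzn, z→np, z→np, n→nnp, which concatenates to nnp nnp zzn nnp nnp zzn np np nnp.

nnpnnpzznnnpnnpzznnpnpnnp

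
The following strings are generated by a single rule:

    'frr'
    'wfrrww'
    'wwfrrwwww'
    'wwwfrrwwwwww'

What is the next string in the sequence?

Each term wraps the previous one in w on the left and ww on the right.
So the next term is w·wwwfrrwwwwww·ww.

wwwwfrrwwwwwwww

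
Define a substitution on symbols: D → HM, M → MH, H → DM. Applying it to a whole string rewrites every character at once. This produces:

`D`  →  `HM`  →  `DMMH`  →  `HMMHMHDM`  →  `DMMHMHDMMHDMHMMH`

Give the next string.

Applying the rule to each of the 16 symbols of DMMHMHDMMHDMHMMH gives the pieces HM MH MH DM MH DM HM MH MH DM HM MH DM MH MH DM, which concatenate to the answer.

HMMHMHDMMHDMHMMHMHDMHMMHDMMHMHDM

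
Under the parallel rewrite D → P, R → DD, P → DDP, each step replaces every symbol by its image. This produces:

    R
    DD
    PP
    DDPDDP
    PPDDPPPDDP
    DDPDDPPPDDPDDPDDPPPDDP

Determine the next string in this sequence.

Rewriting the 22 symbols of DDPDDPPPDDPDDPDDPPPDDP one by one yields P P DDP P P DDP DDP DDP P P DDP P P DDP P P DDP DDP DDP P P DDP; concatenated:

PPDDPPPDDPDDPDDPPPDDPPPDDPPPDDPDDPDDPPPDDP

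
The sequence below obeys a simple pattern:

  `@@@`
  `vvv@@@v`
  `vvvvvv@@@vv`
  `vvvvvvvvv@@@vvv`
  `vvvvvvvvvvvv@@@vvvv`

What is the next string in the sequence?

vvvvvvvvvvvvvvv@@@vvvvv

Every step adds vvv to the front and v to the end of the previous string.
So the next term is vvv·vvvvvvvvvvvv@@@vvvv·v.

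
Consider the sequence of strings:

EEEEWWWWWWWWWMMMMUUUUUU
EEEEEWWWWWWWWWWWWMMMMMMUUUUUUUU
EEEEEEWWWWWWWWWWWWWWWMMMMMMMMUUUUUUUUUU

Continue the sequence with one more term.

EEEEEEEWWWWWWWWWWWWWWWWWWMMMMMMMMMMUUUUUUUUUUUU

Reading off run lengths: E runs 4, 5, 6; W runs 9, 12, 15; M runs 4, 6, 8; U runs 6, 8, 10 — each is linear in n, where the shown terms are n = 2, 3, 4.
Setting n = 5 gives 7, 18, 10, 12 characters in each block.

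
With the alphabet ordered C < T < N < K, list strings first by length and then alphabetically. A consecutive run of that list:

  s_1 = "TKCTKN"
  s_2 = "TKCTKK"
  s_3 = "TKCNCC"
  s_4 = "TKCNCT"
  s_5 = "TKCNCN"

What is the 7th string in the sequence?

Stepping forward 2 times from TKCNCN: TKCNCN → TKCNCK, then the target.

TKCNTC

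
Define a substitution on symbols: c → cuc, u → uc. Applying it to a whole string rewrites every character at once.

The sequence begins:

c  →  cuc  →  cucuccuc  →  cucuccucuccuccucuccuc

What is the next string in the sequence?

Replace each of the 21 characters of cucuccucuccuccucuccuc in place — cuc uc cuc uc cuc cuc uc cuc uc cuc cuc uc cuc cuc uc cuc uc cuc cuc uc cuc — and concatenate.

cucuccucuccuccucuccucuccuccucuccuccucuccucuccuccucuccuc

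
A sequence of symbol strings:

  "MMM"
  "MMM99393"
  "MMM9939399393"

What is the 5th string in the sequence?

MMM99393993939939399393

Each term is the previous one with 99393 appended.
From MMM9939399393, 2 further steps: MMM9939399393 → MMM993939939399393 → (answer).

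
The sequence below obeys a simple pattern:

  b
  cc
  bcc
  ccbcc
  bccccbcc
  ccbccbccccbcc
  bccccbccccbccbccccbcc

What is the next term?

ccbccbccccbccbccccbccccbccbccccbcc

Each term (from the third on) is the two preceding terms concatenated in order: term 3 = b·cc = bcc.
Continuing: ccbccbccccbcc · bccccbccccbccbccccbcc gives term 8.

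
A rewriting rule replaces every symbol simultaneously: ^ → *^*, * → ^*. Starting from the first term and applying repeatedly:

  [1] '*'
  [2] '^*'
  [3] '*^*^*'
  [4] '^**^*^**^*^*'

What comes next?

Rewriting each symbol of ^**^*^**^*^*: ^→*^*, *→^*, *→^*, ^→*^*, *→^*, ^→*^*, *→^*, *→^*, ^→*^*, *→^*, ^→*^*, *→^*, which concatenates to *^* ^* ^* *^* ^* *^* ^* ^* *^* ^* *^* ^*.

*^*^*^**^*^**^*^*^**^*^**^*^*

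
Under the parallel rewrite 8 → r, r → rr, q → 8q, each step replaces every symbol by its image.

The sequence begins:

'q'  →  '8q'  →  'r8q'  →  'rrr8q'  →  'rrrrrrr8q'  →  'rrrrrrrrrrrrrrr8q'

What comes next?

Rewriting the 17 symbols of rrrrrrrrrrrrrrr8q one by one yields rr rr rr rr rr rr rr rr rr rr rr rr rr rr rr r 8q; concatenated:

rrrrrrrrrrrrrrrrrrrrrrrrrrrrrrr8q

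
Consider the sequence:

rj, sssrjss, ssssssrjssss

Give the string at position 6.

s(k+1) = sss·s(k)·ss, so each term gains sss as a prefix and ss as a suffix.
From ssssssrjssss, 3 further steps: ssssssrjssss → sssssssssrjssssss → ssssssssssssrjssssssss → (answer).

sssssssssssssssrjssssssssss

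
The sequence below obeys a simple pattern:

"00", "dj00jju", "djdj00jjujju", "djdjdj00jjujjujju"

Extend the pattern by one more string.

Each term wraps the previous one in dj on the left and jju on the right.
Applying this once more to djdjdj00jjujjujju:

djdjdjdj00jjujjujjujju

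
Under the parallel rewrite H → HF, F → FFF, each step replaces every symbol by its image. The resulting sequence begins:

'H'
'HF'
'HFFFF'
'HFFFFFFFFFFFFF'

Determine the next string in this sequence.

φ(HFFFFFFFFFFFFF) expands symbol-by-symbol to HF FFF FFF FFF FFF FFF FFF FFF FFF FFF FFF FFF FFF FFF; joining the 14 pieces gives the next term.

HFFFFFFFFFFFFFFFFFFFFFFFFFFFFFFFFFFFFFFFF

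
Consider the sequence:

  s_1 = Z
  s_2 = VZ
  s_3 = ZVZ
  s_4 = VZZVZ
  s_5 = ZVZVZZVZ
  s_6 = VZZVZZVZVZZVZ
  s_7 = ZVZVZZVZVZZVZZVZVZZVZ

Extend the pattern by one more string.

VZZVZZVZVZZVZZVZVZZVZVZZVZZVZVZZVZ

Each term (from the third on) is the two preceding terms concatenated in order: term 3 = Z·VZ = ZVZ.
Continuing: VZZVZZVZVZZVZ · ZVZVZZVZVZZVZZVZVZZVZ gives term 8.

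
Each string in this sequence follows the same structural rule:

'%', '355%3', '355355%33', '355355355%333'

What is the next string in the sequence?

s(k+1) = 355·s(k)·3, so each term gains 355 as a prefix and 3 as a suffix.
Applying this once more to 355355355%333:

355355355355%3333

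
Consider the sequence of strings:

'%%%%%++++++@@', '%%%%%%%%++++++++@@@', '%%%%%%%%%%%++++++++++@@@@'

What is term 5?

Each string has the form %^{3n-1} +^{2n+2} @^{n}, where the shown terms are n = 2, 3, 4.
For term 5, n = 6, so the run lengths are 17, 14, 6.

%%%%%%%%%%%%%%%%%++++++++++++++@@@@@@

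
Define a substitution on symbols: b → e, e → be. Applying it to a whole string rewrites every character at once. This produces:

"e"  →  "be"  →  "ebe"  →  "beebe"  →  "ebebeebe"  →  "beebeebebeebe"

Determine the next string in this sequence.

Replace each of the 13 characters of beebeebebeebe in place — e be be e be be e be e be be e be — and concatenate.

ebebeebebeebeebebeebe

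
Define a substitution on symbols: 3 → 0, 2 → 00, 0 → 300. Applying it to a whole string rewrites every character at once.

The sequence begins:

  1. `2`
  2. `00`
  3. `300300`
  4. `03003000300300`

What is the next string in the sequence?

Rewriting the 14 symbols of 03003000300300 one by one yields 300 0 300 300 0 300 300 300 0 300 300 0 300 300; concatenated:

3000300300030030030003003000300300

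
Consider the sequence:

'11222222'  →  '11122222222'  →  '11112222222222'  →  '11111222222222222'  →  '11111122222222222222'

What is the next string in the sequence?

11111112222222222222222

Term n consists of n 1's, followed by 2n+2 2's, where the shown terms are n = 2, 3, 4, 5, 6.
For the next term, n = 7, so the run lengths are 7, 16.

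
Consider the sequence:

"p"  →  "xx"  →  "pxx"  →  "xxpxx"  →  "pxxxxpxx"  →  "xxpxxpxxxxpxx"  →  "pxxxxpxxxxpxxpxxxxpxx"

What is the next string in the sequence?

From term 3 onward, concatenate the second-to-last term with the last: p·xx = pxx, xx·pxx = xxpxx, …
The next term joins xxpxxpxxxxpxx and pxxxxpxxxxpxxpxxxxpxx.

xxpxxpxxxxpxxpxxxxpxxxxpxxpxxxxpxx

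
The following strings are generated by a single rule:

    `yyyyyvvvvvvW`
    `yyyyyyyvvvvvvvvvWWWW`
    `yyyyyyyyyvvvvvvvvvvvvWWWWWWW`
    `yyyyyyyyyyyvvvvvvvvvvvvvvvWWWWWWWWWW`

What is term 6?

yyyyyyyyyyyyyyyvvvvvvvvvvvvvvvvvvvvvWWWWWWWWWWWWWWWW

Each string has the form y^{2n+3} v^{3n+3} W^{3n-2} (n = 1, 2, …).
For term 6, n = 6, so the run lengths are 15, 21, 16.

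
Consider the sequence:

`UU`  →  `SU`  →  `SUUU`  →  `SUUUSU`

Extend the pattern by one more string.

SUUUSUSUUU

Each term (from the third on) is the previous term followed by the one before it: term 3 = SU·UU = SUUU.
The next term joins SUUUSU and SUUU.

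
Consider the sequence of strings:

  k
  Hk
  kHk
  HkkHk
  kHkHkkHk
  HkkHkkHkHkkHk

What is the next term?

From term 3 onward, concatenate the second-to-last term with the last: k·Hk = kHk, Hk·kHk = HkkHk, …
So term 7 is kHkHkkHk·HkkHkkHkHkkHk.

kHkHkkHkHkkHkkHkHkkHk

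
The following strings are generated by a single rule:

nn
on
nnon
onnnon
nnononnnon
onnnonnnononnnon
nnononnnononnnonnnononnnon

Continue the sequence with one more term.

This is a Fibonacci-style word recurrence s(k) = s(k−2)·s(k−1): e.g. nn·on = nnon.
Continuing: onnnonnnononnnon · nnononnnononnnonnnononnnon gives term 8.

onnnonnnononnnonnnononnnononnnonnnononnnon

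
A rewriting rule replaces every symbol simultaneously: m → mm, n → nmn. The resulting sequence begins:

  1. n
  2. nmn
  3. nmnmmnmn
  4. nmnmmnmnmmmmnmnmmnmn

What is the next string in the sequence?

φ(nmnmmnmnmmmmnmnmmnmn) expands symbol-by-symbol to nmn mm nmn mm mm nmn mm nmn mm mm mm mm nmn mm nmn mm mm nmn mm nmn; joining the 20 pieces gives the next term.

nmnmmnmnmmmmnmnmmnmnmmmmmmmmnmnmmnmnmmmmnmnmmnmn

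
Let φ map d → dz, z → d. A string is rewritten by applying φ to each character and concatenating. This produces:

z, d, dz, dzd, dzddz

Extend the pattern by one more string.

Apply φ to dzddz symbol by symbol: d→dz, z→d, d→dz, d→dz, z→d; joined: dz d dz dz d.

dzddzdzd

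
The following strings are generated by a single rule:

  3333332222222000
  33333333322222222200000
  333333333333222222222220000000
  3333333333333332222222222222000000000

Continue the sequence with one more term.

33333333333333333322222222222222200000000000

Term n consists of 3n 3's, followed by 2n+3 2's, followed by 2n-1 0's, where the shown terms are n = 2, 3, 4, 5.
Setting n = 6 gives 18, 15, 11 characters in each block.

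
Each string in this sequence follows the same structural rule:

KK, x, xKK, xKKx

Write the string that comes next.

xKKxxKK

From term 3 onward, concatenate the last term with the second-to-last: x·KK = xKK, xKK·x = xKKx, …
The next term joins xKKx and xKK.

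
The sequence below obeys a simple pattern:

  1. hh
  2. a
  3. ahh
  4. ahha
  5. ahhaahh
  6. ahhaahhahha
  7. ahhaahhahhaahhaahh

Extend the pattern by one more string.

ahhaahhahhaahhaahhahhaahhahha

Each term (from the third on) is the previous term followed by the one before it: term 3 = a·hh = ahh.
The next term joins ahhaahhahhaahhaahh and ahhaahhahha.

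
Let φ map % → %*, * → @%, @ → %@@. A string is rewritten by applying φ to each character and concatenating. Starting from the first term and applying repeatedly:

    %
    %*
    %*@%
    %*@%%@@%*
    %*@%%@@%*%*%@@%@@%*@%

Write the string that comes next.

Rewriting the 21 symbols of %*@%%@@%*%*%@@%@@%*@% one by one yields %* @% %@@ %* %* %@@ %@@ %* @% %* @% %* %@@ %@@ %* %@@ %@@ %* @% %@@ %*; concatenated:

%*@%%@@%*%*%@@%@@%*@%%*@%%*%@@%@@%*%@@%@@%*@%%@@%*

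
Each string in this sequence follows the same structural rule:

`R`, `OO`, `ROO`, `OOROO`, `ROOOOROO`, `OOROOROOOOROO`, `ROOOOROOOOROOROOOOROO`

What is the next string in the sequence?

From term 3 onward, concatenate the second-to-last term with the last: R·OO = ROO, OO·ROO = OOROO, …
The next term joins OOROOROOOOROO and ROOOOROOOOROOROOOOROO.

OOROOROOOOROOROOOOROOOOROOROOOOROO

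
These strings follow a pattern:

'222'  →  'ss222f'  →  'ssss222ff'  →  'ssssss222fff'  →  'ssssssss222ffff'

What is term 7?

Every step adds ss to the front and f to the end of the previous string.
From ssssssss222ffff, 2 further steps: ssssssss222ffff → ssssssssss222fffff → (answer).

ssssssssssss222ffffff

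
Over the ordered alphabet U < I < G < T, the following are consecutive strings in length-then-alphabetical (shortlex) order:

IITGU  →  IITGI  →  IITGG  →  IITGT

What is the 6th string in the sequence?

IITTI

Stepping forward 2 times from IITGT: IITGT → IITTU, then the target.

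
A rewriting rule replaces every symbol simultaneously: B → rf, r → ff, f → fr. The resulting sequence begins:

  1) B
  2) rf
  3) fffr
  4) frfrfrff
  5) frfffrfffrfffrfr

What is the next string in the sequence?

Rewriting the 16 symbols of frfffrfffrfffrfr one by one yields fr ff fr fr fr ff fr fr fr ff fr fr fr ff fr ff; concatenated:

frfffrfrfrfffrfrfrfffrfrfrfffrff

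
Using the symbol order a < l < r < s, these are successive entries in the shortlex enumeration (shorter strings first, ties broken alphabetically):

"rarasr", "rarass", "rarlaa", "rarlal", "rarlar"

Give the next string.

Treat rarlar as a base-4 numeral over the given alphabet and add one, carrying through any trailing s's.

rarlas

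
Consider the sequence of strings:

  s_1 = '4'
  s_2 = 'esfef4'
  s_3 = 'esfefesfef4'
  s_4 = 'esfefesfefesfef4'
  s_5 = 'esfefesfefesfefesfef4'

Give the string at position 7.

Every step adds esfef at the front: s(k+1) = esfef·s(k).
From esfefesfefesfefesfef4, 2 further steps: esfefesfefesfefesfef4 → esfefesfefesfefesfefesfef4 → (answer).

esfefesfefesfefesfefesfefesfef4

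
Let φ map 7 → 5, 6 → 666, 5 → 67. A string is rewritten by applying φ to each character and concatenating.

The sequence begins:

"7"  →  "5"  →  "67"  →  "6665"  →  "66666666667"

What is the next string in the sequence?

Apply φ to 66666666667 symbol by symbol: 6→666, 6→666, 6→666, 6→666, 6→666, 6→666, 6→666, 6→666, 6→666, 6→666, 7→5; joined: 666 666 666 666 666 666 666 666 666 666 5.

6666666666666666666666666666665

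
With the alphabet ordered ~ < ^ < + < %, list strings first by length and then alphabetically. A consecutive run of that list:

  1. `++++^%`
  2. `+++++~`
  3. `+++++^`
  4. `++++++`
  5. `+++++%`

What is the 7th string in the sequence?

Continuing the enumeration 2 steps past +++++%: +++++% → ++++%~ → (answer).

++++%^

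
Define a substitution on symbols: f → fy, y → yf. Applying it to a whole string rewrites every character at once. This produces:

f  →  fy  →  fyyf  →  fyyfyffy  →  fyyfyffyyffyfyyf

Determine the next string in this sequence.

fyyfyffyyffyfyyfyffyfyyffyyfyffy

Applying the rule to each of the 16 symbols of fyyfyffyyffyfyyf gives the pieces fy yf yf fy yf fy fy yf yf fy fy yf fy yf yf fy, which concatenate to the answer.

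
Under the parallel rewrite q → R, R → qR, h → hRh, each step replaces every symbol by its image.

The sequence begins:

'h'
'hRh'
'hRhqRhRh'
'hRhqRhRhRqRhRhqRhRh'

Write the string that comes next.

Applying the rule to each of the 19 symbols of hRhqRhRhRqRhRhqRhRh gives the pieces hRh qR hRh R qR hRh qR hRh qR R qR hRh qR hRh R qR hRh qR hRh, which concatenate to the answer.

hRhqRhRhRqRhRhqRhRhqRRqRhRhqRhRhRqRhRhqRhRh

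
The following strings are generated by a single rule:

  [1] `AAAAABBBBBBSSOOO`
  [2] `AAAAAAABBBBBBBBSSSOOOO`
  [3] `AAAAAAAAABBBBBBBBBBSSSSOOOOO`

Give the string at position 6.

Reading off run lengths: A runs 5, 7, 9; B runs 6, 8, 10; S runs 2, 3, 4; O runs 3, 4, 5 — each is linear in n, where the shown terms are n = 2, 3, 4.
Setting n = 7 gives 15, 16, 7, 8 characters in each block.

AAAAAAAAAAAAAAABBBBBBBBBBBBBBBBSSSSSSSOOOOOOOO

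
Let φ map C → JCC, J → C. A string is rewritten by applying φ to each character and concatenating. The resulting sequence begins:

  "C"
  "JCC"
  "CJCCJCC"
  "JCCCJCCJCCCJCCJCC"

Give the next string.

Replace each of the 17 characters of JCCCJCCJCCCJCCJCC in place — C JCC JCC JCC C JCC JCC C JCC JCC JCC C JCC JCC C JCC JCC — and concatenate.

CJCCJCCJCCCJCCJCCCJCCJCCJCCCJCCJCCCJCCJCC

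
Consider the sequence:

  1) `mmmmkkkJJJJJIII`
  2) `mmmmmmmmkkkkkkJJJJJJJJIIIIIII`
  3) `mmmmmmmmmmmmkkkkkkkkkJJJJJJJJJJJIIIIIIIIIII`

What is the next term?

mmmmmmmmmmmmmmmmkkkkkkkkkkkkJJJJJJJJJJJJJJIIIIIIIIIIIIIII

Each string has the form m^{4n} k^{3n} J^{3n+2} I^{4n-1} (n = 1, 2, …).
Setting n = 4 gives 16, 12, 14, 15 characters in each block.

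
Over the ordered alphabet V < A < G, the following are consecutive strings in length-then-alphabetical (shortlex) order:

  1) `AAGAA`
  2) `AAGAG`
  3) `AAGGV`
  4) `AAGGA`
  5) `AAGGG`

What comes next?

AGVVV

The successor of AAGGG increments the rightmost position that isn't already G and resets every position after it to V.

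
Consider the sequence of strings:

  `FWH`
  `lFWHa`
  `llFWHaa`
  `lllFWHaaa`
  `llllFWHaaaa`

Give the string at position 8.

Every step adds l to the front and a to the end of the previous string.
From llllFWHaaaa, 3 further steps: llllFWHaaaa → lllllFWHaaaaa → llllllFWHaaaaaa → (answer).

lllllllFWHaaaaaaa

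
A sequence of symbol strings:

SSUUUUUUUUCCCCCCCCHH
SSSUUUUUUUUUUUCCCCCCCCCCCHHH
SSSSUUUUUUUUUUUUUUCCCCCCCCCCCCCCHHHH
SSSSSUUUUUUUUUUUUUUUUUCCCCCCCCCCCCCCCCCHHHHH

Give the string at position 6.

Term n consists of n S's, followed by 3n+2 U's, followed by 3n+2 C's, followed by n H's, where the shown terms are n = 2, 3, 4, 5.
At n = 7 the blocks have lengths 7, 23, 23, 7.

SSSSSSSUUUUUUUUUUUUUUUUUUUUUUUCCCCCCCCCCCCCCCCCCCCCCCHHHHHHH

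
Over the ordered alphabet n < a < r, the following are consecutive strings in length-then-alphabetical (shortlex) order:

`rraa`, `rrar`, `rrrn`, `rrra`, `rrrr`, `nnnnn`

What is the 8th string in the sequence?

nnnnr

Continuing the enumeration 2 steps past nnnnn: nnnnn → nnnna → (answer).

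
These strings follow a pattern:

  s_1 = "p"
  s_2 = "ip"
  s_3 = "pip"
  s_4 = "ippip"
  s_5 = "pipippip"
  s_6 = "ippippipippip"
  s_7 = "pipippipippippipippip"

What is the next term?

ippippipippippipippipippippipippip

This is a Fibonacci-style word recurrence s(k) = s(k−2)·s(k−1): e.g. p·ip = pip.
Continuing: ippippipippip · pipippipippippipippip gives term 8.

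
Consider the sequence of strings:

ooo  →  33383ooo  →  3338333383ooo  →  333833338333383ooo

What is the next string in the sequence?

33383333833338333383ooo

The strings grow by a fixed prefix 33383 each time.
So the next term is 33383·333833338333383ooo.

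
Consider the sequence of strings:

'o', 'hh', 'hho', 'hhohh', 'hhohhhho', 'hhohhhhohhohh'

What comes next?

Each term (from the third on) is the previous term followed by the one before it: term 3 = hh·o = hho.
So term 7 is hhohhhhohhohh·hhohhhho.

hhohhhhohhohhhhohhhho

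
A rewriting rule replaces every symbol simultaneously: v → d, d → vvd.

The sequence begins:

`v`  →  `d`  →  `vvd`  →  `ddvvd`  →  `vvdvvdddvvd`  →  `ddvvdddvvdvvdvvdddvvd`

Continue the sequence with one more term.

Rewriting the 21 symbols of ddvvdddvvdvvdvvdddvvd one by one yields vvd vvd d d vvd vvd vvd d d vvd d d vvd d d vvd vvd vvd d d vvd; concatenated:

vvdvvdddvvdvvdvvdddvvdddvvdddvvdvvdvvdddvvd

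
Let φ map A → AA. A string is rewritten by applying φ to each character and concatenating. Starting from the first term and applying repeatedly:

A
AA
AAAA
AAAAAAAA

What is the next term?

AAAAAAAAAAAAAAAA

Rewriting each symbol of AAAAAAAA: A→AA, A→AA, A→AA, A→AA, A→AA, A→AA, A→AA, A→AA, which concatenates to AA AA AA AA AA AA AA AA.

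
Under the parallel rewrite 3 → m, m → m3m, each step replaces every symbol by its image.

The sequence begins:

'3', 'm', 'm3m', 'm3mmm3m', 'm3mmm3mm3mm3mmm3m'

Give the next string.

φ(m3mmm3mm3mm3mmm3m) expands symbol-by-symbol to m3m m m3m m3m m3m m m3m m3m m m3m m3m m m3m m3m m3m m m3m; joining the 17 pieces gives the next term.

m3mmm3mm3mm3mmm3mm3mmm3mm3mmm3mm3mm3mmm3m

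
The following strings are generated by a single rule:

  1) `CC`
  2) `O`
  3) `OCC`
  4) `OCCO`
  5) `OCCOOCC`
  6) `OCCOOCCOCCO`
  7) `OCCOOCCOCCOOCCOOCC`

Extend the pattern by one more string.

From term 3 onward, concatenate the last term with the second-to-last: O·CC = OCC, OCC·O = OCCO, …
The next term joins OCCOOCCOCCOOCCOOCC and OCCOOCCOCCO.

OCCOOCCOCCOOCCOOCCOCCOOCCOCCO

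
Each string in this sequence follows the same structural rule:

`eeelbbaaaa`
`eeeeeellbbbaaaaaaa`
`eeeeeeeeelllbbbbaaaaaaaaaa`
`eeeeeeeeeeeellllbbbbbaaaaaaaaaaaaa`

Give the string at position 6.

eeeeeeeeeeeeeeeeeellllllbbbbbbbaaaaaaaaaaaaaaaaaaa

Term n consists of 3n e's, followed by n l's, followed by n+1 b's, followed by 3n+1 a's (n = 1, 2, …).
At n = 6 the blocks have lengths 18, 6, 7, 19.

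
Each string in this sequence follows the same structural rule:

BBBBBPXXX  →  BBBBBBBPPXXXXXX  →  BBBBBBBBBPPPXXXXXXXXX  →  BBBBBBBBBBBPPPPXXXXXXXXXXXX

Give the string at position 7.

BBBBBBBBBBBBBBBBBPPPPPPPXXXXXXXXXXXXXXXXXXXXX

Each string has the form B^{2n+3} P^{n} X^{3n} (n = 1, 2, …).
For term 7, n = 7, so the run lengths are 17, 7, 21.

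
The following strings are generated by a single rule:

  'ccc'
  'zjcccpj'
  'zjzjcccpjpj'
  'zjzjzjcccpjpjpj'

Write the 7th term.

zjzjzjzjzjzjcccpjpjpjpjpjpj

Every step adds zj to the front and pj to the end of the previous string.
From zjzjzjcccpjpjpj, 3 further steps: zjzjzjcccpjpjpj → zjzjzjzjcccpjpjpjpj → zjzjzjzjzjcccpjpjpjpjpj → (answer).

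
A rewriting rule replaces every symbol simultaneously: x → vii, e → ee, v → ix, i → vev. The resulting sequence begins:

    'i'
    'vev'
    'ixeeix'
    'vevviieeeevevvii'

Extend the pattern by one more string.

φ(vevviieeeevevvii) expands symbol-by-symbol to ix ee ix ix vev vev ee ee ee ee ix ee ix ix vev vev; joining the 16 pieces gives the next term.

ixeeixixvevveveeeeeeeeixeeixixvevvev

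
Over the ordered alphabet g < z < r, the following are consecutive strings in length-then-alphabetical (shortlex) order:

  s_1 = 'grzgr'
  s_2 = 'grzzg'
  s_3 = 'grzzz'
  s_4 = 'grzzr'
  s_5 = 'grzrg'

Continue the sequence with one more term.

grzrz

The successor of grzrg increments the rightmost position that isn't already r and resets every position after it to g.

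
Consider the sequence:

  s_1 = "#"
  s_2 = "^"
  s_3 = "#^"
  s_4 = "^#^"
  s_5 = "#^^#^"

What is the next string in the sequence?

^#^#^^#^

This is a Fibonacci-style word recurrence s(k) = s(k−2)·s(k−1): e.g. #·^ = #^.
So term 6 is ^#^·#^^#^.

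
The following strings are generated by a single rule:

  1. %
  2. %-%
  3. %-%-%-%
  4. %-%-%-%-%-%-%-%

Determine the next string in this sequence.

Every step duplicates the string with '-' between the halves.
Doubling %-%-%-%-%-%-%-% with '-' between the halves:

%-%-%-%-%-%-%-%-%-%-%-%-%-%-%-%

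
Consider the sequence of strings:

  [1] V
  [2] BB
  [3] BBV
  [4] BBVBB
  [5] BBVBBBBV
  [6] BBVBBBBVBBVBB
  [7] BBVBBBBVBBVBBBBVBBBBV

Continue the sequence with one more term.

BBVBBBBVBBVBBBBVBBBBVBBVBBBBVBBVBB

From term 3 onward, concatenate the last term with the second-to-last: BB·V = BBV, BBV·BB = BBVBB, …
The next term joins BBVBBBBVBBVBBBBVBBBBV and BBVBBBBVBBVBB.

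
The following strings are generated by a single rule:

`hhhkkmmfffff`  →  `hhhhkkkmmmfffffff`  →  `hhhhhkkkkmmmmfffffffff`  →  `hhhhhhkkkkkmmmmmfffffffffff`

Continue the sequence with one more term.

Each string has the form h^{n} k^{n-1} m^{n-1} f^{2n-1}, where the shown terms are n = 3, 4, 5, 6.
Setting n = 7 gives 7, 6, 6, 13 characters in each block.

hhhhhhhkkkkkkmmmmmmfffffffffffff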